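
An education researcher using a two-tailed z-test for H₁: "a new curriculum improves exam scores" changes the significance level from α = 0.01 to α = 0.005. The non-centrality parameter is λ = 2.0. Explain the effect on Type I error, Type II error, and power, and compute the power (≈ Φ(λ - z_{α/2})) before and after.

Decreasing α from 0.01 to 0.005:
• Type I error rate decreases (α is the Type I rate by definition).
• Critical value moves from z_{α/2} = 2.576 to 2.807, so power = Φ(λ - z_{α/2}) goes from Φ(2.0 - 2.576) = 0.282 to Φ(2.0 - 2.807) = 0.21.
• Type II error rate β = 1 - power therefore increases (0.718 → 0.79).
Appropriate when false positives are costly — here, adopting a curriculum that gives no real benefit — disruption for nothing.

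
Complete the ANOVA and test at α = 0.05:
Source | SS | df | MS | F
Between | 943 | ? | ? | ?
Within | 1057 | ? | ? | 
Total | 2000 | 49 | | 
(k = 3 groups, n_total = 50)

df_between = 2, df_within = 47. MS_between = 471.5, MS_within = 22.49. F = 20.965, F_crit ≈ 3.195. Reject H₀.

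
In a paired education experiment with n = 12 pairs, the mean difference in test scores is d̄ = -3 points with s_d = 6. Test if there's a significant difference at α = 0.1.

t = d̄/(s_d/√n) = -3/(6/√12) = -1.732. df = 11, critical t = ±1.796. Fail to reject H₀.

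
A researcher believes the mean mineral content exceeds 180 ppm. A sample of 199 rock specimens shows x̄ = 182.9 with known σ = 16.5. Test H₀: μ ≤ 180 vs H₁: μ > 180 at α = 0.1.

z = 2.479. Critical value: 1.28. Reject H₀.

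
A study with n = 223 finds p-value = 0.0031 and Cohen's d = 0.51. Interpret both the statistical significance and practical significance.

Statistically significant (p = 0.0031 < 0.05). Cohen's d = 0.51 indicates a medium effect size. Both statistical and practical significance should be considered.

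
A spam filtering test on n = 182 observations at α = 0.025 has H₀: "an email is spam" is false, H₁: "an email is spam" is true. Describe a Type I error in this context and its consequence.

Type I error: rejecting H₀ when it is true — concluding that an email is spam when in fact it is not. Consequence: a legitimate email is sent to the spam folder and the user misses it.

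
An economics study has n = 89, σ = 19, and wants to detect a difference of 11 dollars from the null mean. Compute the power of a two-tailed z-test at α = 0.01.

SE = σ/√n = 19/√89 = 2.014. Non-centrality λ = d/SE = 11/2.014 = 5.462. Power ≈ Φ(λ - z_{α/2}) = Φ(5.462 - 2.576) = Φ(2.886) = 0.998.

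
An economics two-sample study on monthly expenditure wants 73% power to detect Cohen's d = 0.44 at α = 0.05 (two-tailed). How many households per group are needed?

z_{α/2} = 1.96, z_β = Φ⁻¹(0.73) = 0.613. For small effect (d = 0.44): n per group = 2(z_{α/2} + z_β)²/d² = 2(1.96 + 0.613)²/0.44² = 68.4 → 69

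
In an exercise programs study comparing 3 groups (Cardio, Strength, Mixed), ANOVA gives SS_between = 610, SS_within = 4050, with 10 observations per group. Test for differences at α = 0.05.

df_between = 2, df_within = 27. F = MS_between/MS_within = 305.0/150.0 = 2.033. F_crit ≈ 3.354. Fail to reject H₀.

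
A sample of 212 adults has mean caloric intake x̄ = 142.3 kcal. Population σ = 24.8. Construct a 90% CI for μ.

CI = x̄ ± z*(σ/√n) = 142.3 ± 1.645(24.8/√212) = 142.3 ± 2.8 = (139.5, 145.1)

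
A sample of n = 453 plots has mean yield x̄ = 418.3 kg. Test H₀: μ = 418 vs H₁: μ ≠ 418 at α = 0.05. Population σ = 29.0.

z = (x̄ - μ₀)/(σ/√n) = (418.3 - 418)/(29.0/√453) = 0.22. Critical value: ±1.96. Since |0.22| ≤ 1.96, Fail to reject H₀.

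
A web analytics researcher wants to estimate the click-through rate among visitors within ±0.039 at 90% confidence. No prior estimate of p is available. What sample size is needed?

Conservative approach: use p = 0.5 (maximizes p(1-p) = 0.25). n = z²(0.25)/E² = 1.645²×0.25/0.039² = 444.8 → n = 445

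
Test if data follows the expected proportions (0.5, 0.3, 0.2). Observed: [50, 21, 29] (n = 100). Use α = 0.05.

Expected: [50.0, 30.0, 20.0]. χ² = 6.75. df = 2, critical = 5.991. Reject H₀.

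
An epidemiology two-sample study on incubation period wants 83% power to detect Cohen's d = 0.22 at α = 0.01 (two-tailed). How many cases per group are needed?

z_{α/2} = 2.576, z_β = Φ⁻¹(0.83) = 0.954. For small effect (d = 0.22): n per group = 2(z_{α/2} + z_β)²/d² = 2(2.576 + 0.954)²/0.22² = 514.9 → 515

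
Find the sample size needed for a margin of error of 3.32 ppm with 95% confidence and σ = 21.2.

n = (z*σ/E)² = (1.96×21.2/3.32)² = 156.6 → n = 157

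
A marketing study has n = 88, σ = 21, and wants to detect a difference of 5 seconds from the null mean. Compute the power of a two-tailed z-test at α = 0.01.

SE = σ/√n = 21/√88 = 2.239. Non-centrality λ = d/SE = 5/2.239 = 2.234. Power ≈ Φ(λ - z_{α/2}) = Φ(2.234 - 2.576) = Φ(-0.342) = 0.366.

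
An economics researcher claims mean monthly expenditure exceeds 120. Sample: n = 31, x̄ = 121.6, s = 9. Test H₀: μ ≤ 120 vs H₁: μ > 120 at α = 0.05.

t = (121.6 - 120)/(9/√31) = 0.99, df = 30. Critical t = 1.697. Fail to reject H₀.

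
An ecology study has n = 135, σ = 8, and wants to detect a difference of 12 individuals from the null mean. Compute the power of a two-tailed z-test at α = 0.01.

SE = σ/√n = 8/√135 = 0.689. Non-centrality λ = d/SE = 12/0.689 = 17.428. Power ≈ Φ(λ - z_{α/2}) = Φ(17.428 - 2.576) = Φ(14.852) = 1.0.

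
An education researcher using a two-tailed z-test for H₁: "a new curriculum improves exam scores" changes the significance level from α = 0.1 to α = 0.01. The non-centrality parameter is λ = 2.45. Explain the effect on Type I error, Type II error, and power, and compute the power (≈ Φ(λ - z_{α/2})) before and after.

Decreasing α from 0.1 to 0.01:
• Type I error rate decreases (α is the Type I rate by definition).
• Critical value moves from z_{α/2} = 1.645 to 2.576, so power = Φ(λ - z_{α/2}) goes from Φ(2.45 - 1.645) = 0.79 to Φ(2.45 - 2.576) = 0.45.
• Type II error rate β = 1 - power therefore increases (0.21 → 0.55).
Appropriate when false positives are costly — here, adopting a curriculum that gives no real benefit — disruption for nothing.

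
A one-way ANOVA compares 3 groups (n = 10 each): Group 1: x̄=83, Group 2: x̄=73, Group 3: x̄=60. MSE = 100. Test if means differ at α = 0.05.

Grand mean = 72.0. SS_between = 2660.0, MS_between = 1330.0. F = 13.3, F_crit ≈ 3.354. Reject H₀.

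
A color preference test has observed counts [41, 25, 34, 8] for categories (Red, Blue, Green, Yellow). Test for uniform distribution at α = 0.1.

Expected = 27 each. χ² = Σ(O-E)²/E = 22.593. df = 3, critical value = 6.251. Reject H₀.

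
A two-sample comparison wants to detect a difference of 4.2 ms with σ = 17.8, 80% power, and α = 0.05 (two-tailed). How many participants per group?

n per group = 2(z_α/2 + z_β)²σ²/d² = 2×(1.96 + 0.84)²×17.8²/4.2² = 281.6 → n = 282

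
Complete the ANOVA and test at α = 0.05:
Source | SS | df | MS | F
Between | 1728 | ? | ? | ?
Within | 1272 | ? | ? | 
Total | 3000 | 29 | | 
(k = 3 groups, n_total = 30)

df_between = 2, df_within = 27. MS_between = 864.0, MS_within = 47.11. F = 18.34, F_crit ≈ 3.354. Reject H₀.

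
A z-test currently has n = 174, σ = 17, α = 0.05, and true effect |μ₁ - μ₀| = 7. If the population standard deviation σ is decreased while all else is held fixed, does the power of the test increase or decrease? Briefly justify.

Power increases: a smaller σ shrinks the standard error σ/√n, moving the sampling distribution under H₁ further from the critical value.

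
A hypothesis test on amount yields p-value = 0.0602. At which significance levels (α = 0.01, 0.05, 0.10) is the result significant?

p = 0.0602. Significant at: α = 0.1.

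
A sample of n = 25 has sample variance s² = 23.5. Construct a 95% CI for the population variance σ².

df = 24. χ²_{0.025} = 39.364, χ²_{0.975} = 12.401. CI for σ² = ((n-1)s²/χ²_{α/2}, (n-1)s²/χ²_{1-α/2}) = (24·23.5/39.364, 24·23.5/12.401) = (14.33, 45.48)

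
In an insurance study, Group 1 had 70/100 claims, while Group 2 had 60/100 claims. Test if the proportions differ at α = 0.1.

p̂₁ = 0.7, p̂₂ = 0.6, pooled p̂ = 0.65. z = 1.482. Critical: ±1.645. Fail to reject H₀.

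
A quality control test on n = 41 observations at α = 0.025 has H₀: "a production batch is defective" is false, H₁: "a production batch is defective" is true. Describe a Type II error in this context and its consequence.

Type II error: failing to reject H₀ when it is false — concluding that a production batch is defective is not supported when in fact it is. Consequence: shipping a defective batch — faulty products reach customers.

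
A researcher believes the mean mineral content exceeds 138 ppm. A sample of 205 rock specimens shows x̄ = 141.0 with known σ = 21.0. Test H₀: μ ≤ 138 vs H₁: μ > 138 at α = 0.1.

z = 2.045. Critical value: 1.28. Reject H₀.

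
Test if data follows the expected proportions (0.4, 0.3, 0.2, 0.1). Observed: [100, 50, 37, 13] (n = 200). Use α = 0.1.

Expected: [80.0, 60.0, 40.0, 20.0]. χ² = 9.342. df = 3, critical = 6.251. Reject H₀.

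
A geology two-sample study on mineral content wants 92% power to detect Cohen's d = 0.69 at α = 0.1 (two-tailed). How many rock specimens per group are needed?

z_{α/2} = 1.645, z_β = Φ⁻¹(0.92) = 1.405. For medium effect (d = 0.69): n per group = 2(z_{α/2} + z_β)²/d² = 2(1.645 + 1.405)²/0.69² = 39.1 → 40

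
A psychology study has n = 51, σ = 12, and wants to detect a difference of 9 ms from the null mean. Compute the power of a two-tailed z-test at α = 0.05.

SE = σ/√n = 12/√51 = 1.68. Non-centrality λ = d/SE = 9/1.68 = 5.356. Power ≈ Φ(λ - z_{α/2}) = Φ(5.356 - 1.96) = Φ(3.396) = 1.0.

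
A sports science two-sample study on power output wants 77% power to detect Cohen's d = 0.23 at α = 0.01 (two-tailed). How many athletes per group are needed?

z_{α/2} = 2.576, z_β = Φ⁻¹(0.77) = 0.739. For small effect (d = 0.23): n per group = 2(z_{α/2} + z_β)²/d² = 2(2.576 + 0.739)²/0.23² = 415.5 → 416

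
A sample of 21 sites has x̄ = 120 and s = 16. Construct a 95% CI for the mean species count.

CI = x̄ ± t*(s/√n) = 120 ± 2.086(16/√21) = (112.72, 127.28)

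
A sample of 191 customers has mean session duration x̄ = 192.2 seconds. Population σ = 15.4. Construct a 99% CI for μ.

CI = x̄ ± z*(σ/√n) = 192.2 ± 2.576(15.4/√191) = 192.2 ± 2.87 = (189.33, 195.07)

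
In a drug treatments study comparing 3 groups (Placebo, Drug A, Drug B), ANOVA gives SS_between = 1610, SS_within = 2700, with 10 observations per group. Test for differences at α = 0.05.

df_between = 2, df_within = 27. F = MS_between/MS_within = 805.0/100.0 = 8.05. F_crit ≈ 3.354. Reject H₀. At least one mean differs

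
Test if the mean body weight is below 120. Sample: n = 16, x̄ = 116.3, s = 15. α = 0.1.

t = (116.3 - 120)/(15/√16) = -0.987, df = 15. Critical t = -1.341. Fail to reject H₀.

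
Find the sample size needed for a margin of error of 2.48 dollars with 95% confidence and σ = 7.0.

n = (z*σ/E)² = (1.96×7.0/2.48)² = 30.6 → n = 31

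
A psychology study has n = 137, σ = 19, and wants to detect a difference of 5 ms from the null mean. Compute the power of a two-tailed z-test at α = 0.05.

SE = σ/√n = 19/√137 = 1.623. Non-centrality λ = d/SE = 5/1.623 = 3.08. Power ≈ Φ(λ - z_{α/2}) = Φ(3.08 - 1.96) = Φ(1.12) = 0.869.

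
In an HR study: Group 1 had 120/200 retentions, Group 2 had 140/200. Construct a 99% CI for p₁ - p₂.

p̂₁ = 0.6, p̂₂ = 0.7. Difference = -0.1. CI = (-0.222, 0.022)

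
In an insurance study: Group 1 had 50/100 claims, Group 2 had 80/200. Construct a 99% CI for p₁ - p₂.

p̂₁ = 0.5, p̂₂ = 0.4. Difference = 0.1. CI = (-0.057, 0.257)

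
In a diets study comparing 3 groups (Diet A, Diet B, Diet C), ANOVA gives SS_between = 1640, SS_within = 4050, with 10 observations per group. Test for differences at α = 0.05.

df_between = 2, df_within = 27. F = MS_between/MS_within = 820.0/150.0 = 5.467. F_crit ≈ 3.354. Reject H₀. At least one mean differs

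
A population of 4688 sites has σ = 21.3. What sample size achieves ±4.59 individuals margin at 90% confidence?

Without FPC: n₀ = (1.645×21.3/4.59)² = 58.273. With FPC: n = n₀N/(n₀+N-1) = 57.6 → n = 58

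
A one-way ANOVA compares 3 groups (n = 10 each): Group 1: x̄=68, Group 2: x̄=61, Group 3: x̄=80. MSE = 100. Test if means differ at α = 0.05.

Grand mean = 69.67. SS_between = 1846.67, MS_between = 923.33. F = 9.233, F_crit ≈ 3.354. Reject H₀.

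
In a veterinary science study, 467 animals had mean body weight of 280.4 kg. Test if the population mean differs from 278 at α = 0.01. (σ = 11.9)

z = (x̄ - μ₀)/(σ/√n) = (280.4 - 278)/(11.9/√467) = 4.358. Critical value: ±2.576. Since |4.358| > 2.576, Reject H₀.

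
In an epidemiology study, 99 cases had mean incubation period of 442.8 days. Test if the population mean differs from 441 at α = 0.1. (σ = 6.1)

z = (x̄ - μ₀)/(σ/√n) = (442.8 - 441)/(6.1/√99) = 2.936. Critical value: ±1.645. Since |2.936| > 1.645, Reject H₀.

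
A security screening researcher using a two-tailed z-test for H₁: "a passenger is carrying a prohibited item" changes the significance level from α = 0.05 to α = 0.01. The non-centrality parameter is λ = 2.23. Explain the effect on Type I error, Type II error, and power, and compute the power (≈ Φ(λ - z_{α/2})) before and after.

Decreasing α from 0.05 to 0.01:
• Type I error rate decreases (α is the Type I rate by definition).
• Critical value moves from z_{α/2} = 1.96 to 2.576, so power = Φ(λ - z_{α/2}) goes from Φ(2.23 - 1.96) = 0.606 to Φ(2.23 - 2.576) = 0.365.
• Type II error rate β = 1 - power therefore increases (0.394 → 0.635).
Appropriate when false positives are costly — here, detaining an innocent passenger — delay and inconvenience.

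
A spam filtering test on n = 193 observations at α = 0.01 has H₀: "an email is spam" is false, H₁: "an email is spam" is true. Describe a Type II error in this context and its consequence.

Type II error: failing to reject H₀ when it is false — concluding that an email is spam is not supported when in fact it is. Consequence: a spam email lands in the inbox.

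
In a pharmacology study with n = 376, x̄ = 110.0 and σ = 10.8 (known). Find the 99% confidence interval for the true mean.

CI = x̄ ± z*(σ/√n) = 110.0 ± 2.576(10.8/√376) = 110.0 ± 1.43 = (108.57, 111.43)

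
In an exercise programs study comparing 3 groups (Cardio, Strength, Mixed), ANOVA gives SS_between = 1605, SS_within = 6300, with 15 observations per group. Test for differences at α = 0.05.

df_between = 2, df_within = 42. F = MS_between/MS_within = 802.5/150.0 = 5.35. F_crit ≈ 3.22. Reject H₀. At least one mean differs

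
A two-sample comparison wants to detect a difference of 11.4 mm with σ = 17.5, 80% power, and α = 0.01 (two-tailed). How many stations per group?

n per group = 2(z_α/2 + z_β)²σ²/d² = 2×(2.576 + 0.84)²×17.5²/11.4² = 55.0 → n = 55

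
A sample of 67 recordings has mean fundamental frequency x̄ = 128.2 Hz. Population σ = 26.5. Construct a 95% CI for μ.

CI = x̄ ± z*(σ/√n) = 128.2 ± 1.96(26.5/√67) = 128.2 ± 6.35 = (121.85, 134.55)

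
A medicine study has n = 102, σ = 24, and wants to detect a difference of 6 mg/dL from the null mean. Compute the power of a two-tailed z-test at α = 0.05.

SE = σ/√n = 24/√102 = 2.376. Non-centrality λ = d/SE = 6/2.376 = 2.525. Power ≈ Φ(λ - z_{α/2}) = Φ(2.525 - 1.96) = Φ(0.565) = 0.714.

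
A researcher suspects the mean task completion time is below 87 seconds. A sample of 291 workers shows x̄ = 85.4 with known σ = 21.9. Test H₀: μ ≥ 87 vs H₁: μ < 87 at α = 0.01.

z = -1.246. Critical value: -2.33. Fail to reject H₀.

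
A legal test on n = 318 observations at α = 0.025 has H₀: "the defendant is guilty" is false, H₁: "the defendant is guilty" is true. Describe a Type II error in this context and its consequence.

Type II error: failing to reject H₀ when it is false — concluding that the defendant is guilty is not supported when in fact it is. Consequence: acquitting a guilty person.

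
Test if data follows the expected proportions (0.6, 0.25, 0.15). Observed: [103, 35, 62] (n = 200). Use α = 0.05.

Expected: [120.0, 50.0, 30.0]. χ² = 41.042. df = 2, critical = 5.991. Reject H₀.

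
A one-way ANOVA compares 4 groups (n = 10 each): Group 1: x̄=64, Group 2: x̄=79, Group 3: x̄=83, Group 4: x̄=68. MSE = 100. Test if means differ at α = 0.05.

Grand mean = 73.5. SS_between = 2410.0, MS_between = 803.33. F = 8.033, F_crit ≈ 2.866. Reject H₀.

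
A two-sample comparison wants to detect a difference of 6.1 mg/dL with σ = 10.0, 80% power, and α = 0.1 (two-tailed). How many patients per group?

n per group = 2(z_α/2 + z_β)²σ²/d² = 2×(1.645 + 0.84)²×10.0²/6.1² = 33.2 → n = 34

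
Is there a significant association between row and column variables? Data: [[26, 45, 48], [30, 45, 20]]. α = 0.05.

χ² = 9.24. df = 2, critical = 5.991. Reject H₀. Variables are dependent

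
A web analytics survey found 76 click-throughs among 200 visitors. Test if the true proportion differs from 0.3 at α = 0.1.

p̂ = 0.38, p₀ = 0.3. z = (p̂ - p₀)/√(p₀(1-p₀)/n) = 2.469. Critical: ±1.645. Reject H₀.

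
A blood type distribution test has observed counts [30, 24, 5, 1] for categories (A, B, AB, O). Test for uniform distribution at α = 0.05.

Expected = 15 each. χ² = Σ(O-E)²/E = 40.133. df = 3, critical value = 7.815. Reject H₀.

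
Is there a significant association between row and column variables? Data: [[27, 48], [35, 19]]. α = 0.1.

χ² = 10.443. df = 1, critical = 2.706. Reject H₀. Variables are dependent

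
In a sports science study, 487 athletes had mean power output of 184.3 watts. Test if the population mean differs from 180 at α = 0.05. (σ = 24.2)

z = (x̄ - μ₀)/(σ/√n) = (184.3 - 180)/(24.2/√487) = 3.921. Critical value: ±1.96. Since |3.921| > 1.96, Reject H₀.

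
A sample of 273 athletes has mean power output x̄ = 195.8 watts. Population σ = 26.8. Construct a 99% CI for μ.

CI = x̄ ± z*(σ/√n) = 195.8 ± 2.576(26.8/√273) = 195.8 ± 4.18 = (191.62, 199.98)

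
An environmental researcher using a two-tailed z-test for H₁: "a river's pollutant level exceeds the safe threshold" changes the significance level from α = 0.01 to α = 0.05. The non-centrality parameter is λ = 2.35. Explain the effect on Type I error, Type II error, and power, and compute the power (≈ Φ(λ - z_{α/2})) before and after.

Increasing α from 0.01 to 0.05:
• Type I error rate increases (α is the Type I rate by definition).
• Critical value moves from z_{α/2} = 2.576 to 1.96, so power = Φ(λ - z_{α/2}) goes from Φ(2.35 - 2.576) = 0.411 to Φ(2.35 - 1.96) = 0.652.
• Type II error rate β = 1 - power therefore decreases (0.589 → 0.348).
Appropriate when false negatives are costly — here, allowing unsafe pollution to continue.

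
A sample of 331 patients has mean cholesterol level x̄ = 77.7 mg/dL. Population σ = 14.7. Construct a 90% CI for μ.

CI = x̄ ± z*(σ/√n) = 77.7 ± 1.645(14.7/√331) = 77.7 ± 1.33 = (76.37, 79.03)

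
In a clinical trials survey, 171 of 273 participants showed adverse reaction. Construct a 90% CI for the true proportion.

p̂ = 0.626. CI = p̂ ± z*√(p̂(1-p̂)/n) = (0.578, 0.675)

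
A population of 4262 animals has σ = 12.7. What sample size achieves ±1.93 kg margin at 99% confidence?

Without FPC: n₀ = (2.576×12.7/1.93)² = 287.332. With FPC: n = n₀N/(n₀+N-1) = 269.2 → n = 270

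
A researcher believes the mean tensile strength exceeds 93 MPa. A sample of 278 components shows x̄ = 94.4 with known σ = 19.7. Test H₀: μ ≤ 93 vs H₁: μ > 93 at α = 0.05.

z = 1.185. Critical value: 1.645. Fail to reject H₀.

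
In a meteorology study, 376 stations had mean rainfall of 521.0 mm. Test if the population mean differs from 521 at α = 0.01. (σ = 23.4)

z = (x̄ - μ₀)/(σ/√n) = (521.0 - 521)/(23.4/√376) = 0.0. Critical value: ±2.576. Since |0.0| ≤ 2.576, Fail to reject H₀.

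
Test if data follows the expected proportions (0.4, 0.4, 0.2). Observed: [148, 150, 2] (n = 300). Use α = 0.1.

Expected: [120.0, 120.0, 60.0]. χ² = 70.1. df = 2, critical = 4.605. Reject H₀.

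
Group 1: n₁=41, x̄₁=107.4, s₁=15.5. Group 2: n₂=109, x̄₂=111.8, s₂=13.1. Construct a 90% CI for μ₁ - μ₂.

Difference = -4.4. SE = √(15.5²/41 + 13.1²/109) = 2.727. CI = (-8.89, 0.09)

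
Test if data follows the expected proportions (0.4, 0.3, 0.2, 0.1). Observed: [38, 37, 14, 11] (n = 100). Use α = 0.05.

Expected: [40.0, 30.0, 20.0, 10.0]. χ² = 3.633. df = 3, critical = 7.815. Fail to reject H₀.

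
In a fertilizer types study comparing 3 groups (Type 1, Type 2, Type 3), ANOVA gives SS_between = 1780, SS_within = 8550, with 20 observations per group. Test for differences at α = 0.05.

df_between = 2, df_within = 57. F = MS_between/MS_within = 890.0/150.0 = 5.933. F_crit ≈ 3.159. Reject H₀. At least one mean differs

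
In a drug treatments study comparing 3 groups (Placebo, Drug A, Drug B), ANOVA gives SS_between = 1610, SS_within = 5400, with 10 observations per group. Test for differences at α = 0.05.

df_between = 2, df_within = 27. F = MS_between/MS_within = 805.0/200.0 = 4.025. F_crit ≈ 3.354. Reject H₀. At least one mean differs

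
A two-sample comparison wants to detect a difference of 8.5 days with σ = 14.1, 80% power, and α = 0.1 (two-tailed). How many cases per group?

n per group = 2(z_α/2 + z_β)²σ²/d² = 2×(1.645 + 0.84)²×14.1²/8.5² = 34.0 → n = 34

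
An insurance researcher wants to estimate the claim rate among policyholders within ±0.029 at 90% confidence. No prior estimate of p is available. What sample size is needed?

Conservative approach: use p = 0.5 (maximizes p(1-p) = 0.25). n = z²(0.25)/E² = 1.645²×0.25/0.029² = 804.4 → n = 805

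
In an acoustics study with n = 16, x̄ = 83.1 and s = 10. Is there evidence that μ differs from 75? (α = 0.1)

t = (x̄ - μ₀)/(s/√n) = (83.1 - 75)/(10/√16) = 3.24. df = 15, critical t = ±1.753. Reject H₀.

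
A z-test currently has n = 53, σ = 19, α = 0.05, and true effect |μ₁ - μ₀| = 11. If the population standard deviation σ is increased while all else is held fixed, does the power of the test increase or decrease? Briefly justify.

Power decreases: a larger σ inflates the standard error σ/√n, pulling the sampling distribution under H₁ back toward the critical value.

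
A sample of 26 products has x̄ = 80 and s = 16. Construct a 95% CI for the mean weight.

CI = x̄ ± t*(s/√n) = 80 ± 2.06(16/√26) = (73.54, 86.46)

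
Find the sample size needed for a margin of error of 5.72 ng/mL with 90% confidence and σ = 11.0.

n = (z*σ/E)² = (1.645×11.0/5.72)² = 10.01 → n = 11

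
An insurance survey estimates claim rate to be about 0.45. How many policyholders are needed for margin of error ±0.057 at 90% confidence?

n = z²p(1-p)/E² = 1.645²×0.45×0.55/0.057² = 206.1 → n = 207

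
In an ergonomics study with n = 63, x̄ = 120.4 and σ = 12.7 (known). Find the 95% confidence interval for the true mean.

CI = x̄ ± z*(σ/√n) = 120.4 ± 1.96(12.7/√63) = 120.4 ± 3.14 = (117.26, 123.54)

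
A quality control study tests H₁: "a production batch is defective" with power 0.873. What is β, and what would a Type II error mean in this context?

β = 1 - power = 1 - 0.873 = 0.127. A Type II error is failing to reject H₀ when H₀ is false (false negative) — here, failing to conclude that a production batch is defective when in fact it is true. Consequence: shipping a defective batch — faulty products reach customers.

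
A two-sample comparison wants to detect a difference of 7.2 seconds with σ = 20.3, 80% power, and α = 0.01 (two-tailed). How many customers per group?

n per group = 2(z_α/2 + z_β)²σ²/d² = 2×(2.576 + 0.84)²×20.3²/7.2² = 185.5 → n = 186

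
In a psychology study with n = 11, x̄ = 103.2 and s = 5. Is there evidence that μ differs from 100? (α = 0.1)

t = (x̄ - μ₀)/(s/√n) = (103.2 - 100)/(5/√11) = 2.123. df = 10, critical t = ±1.812. Reject H₀.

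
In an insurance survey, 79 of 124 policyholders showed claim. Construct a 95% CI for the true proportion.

p̂ = 0.637. CI = p̂ ± z*√(p̂(1-p̂)/n) = (0.552, 0.722)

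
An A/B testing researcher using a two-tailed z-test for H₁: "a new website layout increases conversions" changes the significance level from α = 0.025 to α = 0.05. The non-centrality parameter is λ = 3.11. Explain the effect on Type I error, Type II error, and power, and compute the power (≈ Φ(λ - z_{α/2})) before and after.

Increasing α from 0.025 to 0.05:
• Type I error rate increases (α is the Type I rate by definition).
• Critical value moves from z_{α/2} = 2.241 to 1.96, so power = Φ(λ - z_{α/2}) goes from Φ(3.11 - 2.241) = 0.808 to Φ(3.11 - 1.96) = 0.875.
• Type II error rate β = 1 - power therefore decreases (0.192 → 0.125).
Appropriate when false negatives are costly — here, discarding a layout that would have improved conversions — lost revenue.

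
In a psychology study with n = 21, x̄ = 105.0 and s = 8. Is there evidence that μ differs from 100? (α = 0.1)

t = (x̄ - μ₀)/(s/√n) = (105.0 - 100)/(8/√21) = 2.864. df = 20, critical t = ±1.725. Reject H₀.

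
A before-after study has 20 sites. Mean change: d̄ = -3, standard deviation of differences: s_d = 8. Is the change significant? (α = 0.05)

t = d̄/(s_d/√n) = -3/(8/√20) = -1.677. df = 19, critical t = ±2.093. Fail to reject H₀.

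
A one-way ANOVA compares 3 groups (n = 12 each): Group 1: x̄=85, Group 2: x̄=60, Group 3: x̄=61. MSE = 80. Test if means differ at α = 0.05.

Grand mean = 68.67. SS_between = 4808.0, MS_between = 2404.0. F = 30.05, F_crit ≈ 3.285. Reject H₀.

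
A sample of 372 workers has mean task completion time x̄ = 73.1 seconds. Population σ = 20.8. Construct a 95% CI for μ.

CI = x̄ ± z*(σ/√n) = 73.1 ± 1.96(20.8/√372) = 73.1 ± 2.11 = (70.99, 75.21)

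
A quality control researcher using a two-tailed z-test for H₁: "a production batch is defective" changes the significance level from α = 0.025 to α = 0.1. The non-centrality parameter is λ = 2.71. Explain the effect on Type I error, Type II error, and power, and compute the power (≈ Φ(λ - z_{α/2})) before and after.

Increasing α from 0.025 to 0.1:
• Type I error rate increases (α is the Type I rate by definition).
• Critical value moves from z_{α/2} = 2.241 to 1.645, so power = Φ(λ - z_{α/2}) goes from Φ(2.71 - 2.241) = 0.68 to Φ(2.71 - 1.645) = 0.857.
• Type II error rate β = 1 - power therefore decreases (0.32 → 0.143).
Appropriate when false negatives are costly — here, shipping a defective batch — faulty products reach customers.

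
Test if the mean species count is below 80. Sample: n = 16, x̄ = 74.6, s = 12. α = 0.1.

t = (74.6 - 80)/(12/√16) = -1.8, df = 15. Critical t = -1.341. Reject H₀.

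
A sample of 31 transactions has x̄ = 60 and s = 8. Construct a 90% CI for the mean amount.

CI = x̄ ± t*(s/√n) = 60 ± 1.697(8/√31) = (57.56, 62.44)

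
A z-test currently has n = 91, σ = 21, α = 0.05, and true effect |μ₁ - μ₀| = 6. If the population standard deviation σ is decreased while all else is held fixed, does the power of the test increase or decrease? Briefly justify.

Power increases: a smaller σ shrinks the standard error σ/√n, moving the sampling distribution under H₁ further from the critical value.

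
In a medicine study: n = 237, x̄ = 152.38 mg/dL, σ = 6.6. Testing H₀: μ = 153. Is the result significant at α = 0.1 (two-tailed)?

z = (152.38 - 153)/(6.6/√237) = -1.446. Since |z| ≤ 1.645, not significant at α = 0.1.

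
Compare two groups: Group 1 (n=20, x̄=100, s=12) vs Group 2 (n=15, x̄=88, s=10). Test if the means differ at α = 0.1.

Pooled sp = 11.2. t = 3.138, df = 33. Critical t = ±1.692. Reject H₀.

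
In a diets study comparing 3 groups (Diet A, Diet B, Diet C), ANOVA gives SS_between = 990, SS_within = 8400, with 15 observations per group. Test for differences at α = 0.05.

df_between = 2, df_within = 42. F = MS_between/MS_within = 495.0/200.0 = 2.475. F_crit ≈ 3.22. Fail to reject H₀.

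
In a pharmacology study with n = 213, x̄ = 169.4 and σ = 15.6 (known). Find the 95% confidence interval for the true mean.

CI = x̄ ± z*(σ/√n) = 169.4 ± 1.96(15.6/√213) = 169.4 ± 2.1 = (167.3, 171.5)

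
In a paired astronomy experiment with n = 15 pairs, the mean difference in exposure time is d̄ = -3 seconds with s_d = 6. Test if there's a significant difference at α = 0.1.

t = d̄/(s_d/√n) = -3/(6/√15) = -1.936. df = 14, critical t = ±1.761. Reject H₀.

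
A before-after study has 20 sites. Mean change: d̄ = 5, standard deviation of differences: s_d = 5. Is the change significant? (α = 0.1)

t = d̄/(s_d/√n) = 5/(5/√20) = 4.472. df = 19, critical t = ±1.729. Reject H₀.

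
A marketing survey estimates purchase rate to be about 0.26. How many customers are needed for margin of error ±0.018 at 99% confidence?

n = z²p(1-p)/E² = 2.576²×0.26×0.74/0.018² = 3940.5 → n = 3941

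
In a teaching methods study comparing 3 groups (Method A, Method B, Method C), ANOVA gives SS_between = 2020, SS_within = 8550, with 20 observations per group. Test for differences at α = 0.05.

df_between = 2, df_within = 57. F = MS_between/MS_within = 1010.0/150.0 = 6.733. F_crit ≈ 3.159. Reject H₀. At least one mean differs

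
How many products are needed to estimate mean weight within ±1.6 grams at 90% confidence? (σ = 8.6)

n = (z*σ/E)² = (1.645×8.6/1.6)² = 78.2 → n = 79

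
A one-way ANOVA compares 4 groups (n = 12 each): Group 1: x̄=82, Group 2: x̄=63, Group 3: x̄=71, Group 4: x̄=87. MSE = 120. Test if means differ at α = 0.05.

Grand mean = 75.75. SS_between = 4209.0, MS_between = 1403.0. F = 11.692, F_crit ≈ 2.816. Reject H₀.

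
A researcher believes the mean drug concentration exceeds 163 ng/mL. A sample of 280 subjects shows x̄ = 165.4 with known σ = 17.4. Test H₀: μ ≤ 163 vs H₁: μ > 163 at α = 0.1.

z = 2.308. Critical value: 1.28. Reject H₀.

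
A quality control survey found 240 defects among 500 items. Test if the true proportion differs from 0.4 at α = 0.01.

p̂ = 0.48, p₀ = 0.4. z = (p̂ - p₀)/√(p₀(1-p₀)/n) = 3.651. Critical: ±2.576. Reject H₀.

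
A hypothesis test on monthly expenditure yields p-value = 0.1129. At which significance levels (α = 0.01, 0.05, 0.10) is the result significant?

p = 0.1129. Not significant at any of the given levels.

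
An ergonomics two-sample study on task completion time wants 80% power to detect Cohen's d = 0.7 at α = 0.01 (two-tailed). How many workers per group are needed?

z_{α/2} = 2.576, z_β = Φ⁻¹(0.8) = 0.842. For medium effect (d = 0.7): n per group = 2(z_{α/2} + z_β)²/d² = 2(2.576 + 0.842)²/0.7² = 47.7 → 48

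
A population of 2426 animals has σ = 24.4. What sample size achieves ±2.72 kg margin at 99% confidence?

Without FPC: n₀ = (2.576×24.4/2.72)² = 533.991. With FPC: n = n₀N/(n₀+N-1) = 437.8 → n = 438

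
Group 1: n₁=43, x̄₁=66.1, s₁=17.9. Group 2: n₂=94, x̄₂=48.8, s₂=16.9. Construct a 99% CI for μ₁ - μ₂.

Difference = 17.3. SE = √(17.9²/43 + 16.9²/94) = 3.239. CI = (8.96, 25.64)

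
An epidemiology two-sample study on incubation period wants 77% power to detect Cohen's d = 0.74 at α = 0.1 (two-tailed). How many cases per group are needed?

z_{α/2} = 1.645, z_β = Φ⁻¹(0.77) = 0.739. For medium effect (d = 0.74): n per group = 2(z_{α/2} + z_β)²/d² = 2(1.645 + 0.739)²/0.74² = 20.8 → 21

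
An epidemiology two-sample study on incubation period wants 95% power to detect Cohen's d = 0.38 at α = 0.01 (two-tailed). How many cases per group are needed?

z_{α/2} = 2.576, z_β = Φ⁻¹(0.95) = 1.645. For small effect (d = 0.38): n per group = 2(z_{α/2} + z_β)²/d² = 2(2.576 + 1.645)²/0.38² = 246.8 → 247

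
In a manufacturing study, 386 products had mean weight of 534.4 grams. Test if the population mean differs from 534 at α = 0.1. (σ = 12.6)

z = (x̄ - μ₀)/(σ/√n) = (534.4 - 534)/(12.6/√386) = 0.624. Critical value: ±1.645. Since |0.624| ≤ 1.645, Fail to reject H₀.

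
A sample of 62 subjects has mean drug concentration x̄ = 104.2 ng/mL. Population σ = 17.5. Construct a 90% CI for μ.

CI = x̄ ± z*(σ/√n) = 104.2 ± 1.645(17.5/√62) = 104.2 ± 3.66 = (100.54, 107.86)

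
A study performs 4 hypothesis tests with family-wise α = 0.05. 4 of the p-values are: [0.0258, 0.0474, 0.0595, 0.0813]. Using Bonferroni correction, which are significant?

Bonferroni α = 0.05/4 = 0.0125. None of the given p-values are significant.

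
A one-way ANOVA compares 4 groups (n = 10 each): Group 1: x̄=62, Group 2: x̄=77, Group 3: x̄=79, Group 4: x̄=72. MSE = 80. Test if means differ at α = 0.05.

Grand mean = 72.5. SS_between = 1730.0, MS_between = 576.67. F = 7.208, F_crit ≈ 2.866. Reject H₀.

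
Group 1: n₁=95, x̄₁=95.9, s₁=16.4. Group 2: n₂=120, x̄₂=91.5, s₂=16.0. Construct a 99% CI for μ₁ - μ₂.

Difference = 4.4. SE = √(16.4²/95 + 16.0²/120) = 2.228. CI = (-1.34, 10.14)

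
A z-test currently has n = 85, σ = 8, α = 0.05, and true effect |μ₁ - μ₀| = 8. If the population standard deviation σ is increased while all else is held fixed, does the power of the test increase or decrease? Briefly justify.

Power decreases: a larger σ inflates the standard error σ/√n, pulling the sampling distribution under H₁ back toward the critical value.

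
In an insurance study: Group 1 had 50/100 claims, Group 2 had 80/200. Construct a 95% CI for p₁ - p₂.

p̂₁ = 0.5, p̂₂ = 0.4. Difference = 0.1. CI = (-0.019, 0.219)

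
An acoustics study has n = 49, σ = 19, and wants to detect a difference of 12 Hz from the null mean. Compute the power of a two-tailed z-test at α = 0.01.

SE = σ/√n = 19/√49 = 2.714. Non-centrality λ = d/SE = 12/2.714 = 4.421. Power ≈ Φ(λ - z_{α/2}) = Φ(4.421 - 2.576) = Φ(1.845) = 0.967.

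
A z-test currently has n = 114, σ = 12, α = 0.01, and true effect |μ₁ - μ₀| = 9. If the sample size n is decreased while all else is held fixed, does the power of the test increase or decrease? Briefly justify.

Power decreases: a smaller n inflates the standard error σ/√n, pulling the sampling distribution under H₁ back toward the critical value.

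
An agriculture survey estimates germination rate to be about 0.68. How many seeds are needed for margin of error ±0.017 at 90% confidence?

n = z²p(1-p)/E² = 1.645²×0.68×0.32/0.017² = 2037.5 → n = 2038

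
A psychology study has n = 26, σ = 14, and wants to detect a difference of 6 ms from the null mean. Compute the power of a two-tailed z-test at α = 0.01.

SE = σ/√n = 14/√26 = 2.746. Non-centrality λ = d/SE = 6/2.746 = 2.185. Power ≈ Φ(λ - z_{α/2}) = Φ(2.185 - 2.576) = Φ(-0.391) = 0.348.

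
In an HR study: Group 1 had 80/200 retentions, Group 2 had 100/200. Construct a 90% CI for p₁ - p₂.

p̂₁ = 0.4, p̂₂ = 0.5. Difference = -0.1. CI = (-0.181, -0.019)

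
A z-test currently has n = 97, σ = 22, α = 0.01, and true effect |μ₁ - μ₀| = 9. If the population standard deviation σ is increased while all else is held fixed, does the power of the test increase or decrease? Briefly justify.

Power decreases: a larger σ inflates the standard error σ/√n, pulling the sampling distribution under H₁ back toward the critical value.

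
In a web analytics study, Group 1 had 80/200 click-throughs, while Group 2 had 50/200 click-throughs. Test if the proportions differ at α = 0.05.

p̂₁ = 0.4, p̂₂ = 0.25, pooled p̂ = 0.325. z = 3.203. Critical: ±1.96. Reject H₀.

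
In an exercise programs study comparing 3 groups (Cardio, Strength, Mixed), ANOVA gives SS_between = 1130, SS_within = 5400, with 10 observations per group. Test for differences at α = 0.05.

df_between = 2, df_within = 27. F = MS_between/MS_within = 565.0/200.0 = 2.825. F_crit ≈ 3.354. Fail to reject H₀.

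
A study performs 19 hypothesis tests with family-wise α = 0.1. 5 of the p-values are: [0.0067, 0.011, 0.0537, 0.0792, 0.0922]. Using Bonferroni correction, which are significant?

Bonferroni α = 0.1/19 = 0.00526. None of the given p-values are significant.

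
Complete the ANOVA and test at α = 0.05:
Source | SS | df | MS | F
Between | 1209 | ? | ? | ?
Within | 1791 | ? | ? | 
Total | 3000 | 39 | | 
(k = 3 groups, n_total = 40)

df_between = 2, df_within = 37. MS_between = 604.5, MS_within = 48.41. F = 12.488, F_crit ≈ 3.252. Reject H₀.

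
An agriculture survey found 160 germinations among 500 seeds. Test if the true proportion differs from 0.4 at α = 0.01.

p̂ = 0.32, p₀ = 0.4. z = (p̂ - p₀)/√(p₀(1-p₀)/n) = -3.651. Critical: ±2.576. Reject H₀.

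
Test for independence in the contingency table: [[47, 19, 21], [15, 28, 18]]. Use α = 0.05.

χ² = 14.345. df = 2, critical = 5.991. Reject H₀. Variables are dependent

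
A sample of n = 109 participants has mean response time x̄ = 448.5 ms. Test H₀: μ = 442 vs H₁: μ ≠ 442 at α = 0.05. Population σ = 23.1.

z = (x̄ - μ₀)/(σ/√n) = (448.5 - 442)/(23.1/√109) = 2.938. Critical value: ±1.96. Since |2.938| > 1.96, Reject H₀.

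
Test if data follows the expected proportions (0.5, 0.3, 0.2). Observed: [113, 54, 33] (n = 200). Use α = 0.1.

Expected: [100.0, 60.0, 40.0]. χ² = 3.515. df = 2, critical = 4.605. Fail to reject H₀.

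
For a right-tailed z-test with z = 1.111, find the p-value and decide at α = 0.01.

p = P(Z > 1.111) = 1 - Φ(1.111) ≈ 0.1333. Since p ≥ 0.01, fail to reject H₀ (not significant) at α = 0.01.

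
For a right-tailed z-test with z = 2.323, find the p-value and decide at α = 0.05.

p = P(Z > 2.323) = 1 - Φ(2.323) ≈ 0.0101. Since p < 0.05, reject H₀ (significant) at α = 0.05.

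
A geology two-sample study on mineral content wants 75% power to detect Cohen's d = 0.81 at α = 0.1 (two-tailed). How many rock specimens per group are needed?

z_{α/2} = 1.645, z_β = Φ⁻¹(0.75) = 0.674. For large effect (d = 0.81): n per group = 2(z_{α/2} + z_β)²/d² = 2(1.645 + 0.674)²/0.81² = 16.4 → 17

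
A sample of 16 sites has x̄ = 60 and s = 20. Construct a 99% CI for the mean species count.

CI = x̄ ± t*(s/√n) = 60 ± 2.947(20/√16) = (45.27, 74.73)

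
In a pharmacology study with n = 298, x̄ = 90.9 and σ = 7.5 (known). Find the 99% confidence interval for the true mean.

CI = x̄ ± z*(σ/√n) = 90.9 ± 2.576(7.5/√298) = 90.9 ± 1.12 = (89.78, 92.02)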